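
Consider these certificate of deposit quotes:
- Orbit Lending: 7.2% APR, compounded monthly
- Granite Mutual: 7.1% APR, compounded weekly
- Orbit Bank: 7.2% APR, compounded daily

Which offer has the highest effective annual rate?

Orbit Bank

Orbit Lending: (1 + 0.072/12)^12 − 1 = 7.442%
Granite Mutual: (1 + 0.071/52)^52 − 1 = 7.353%
Orbit Bank: (1 + 0.072/365)^365 − 1 = 7.465%
The highest effective annual rate is Orbit Bank at 7.465%.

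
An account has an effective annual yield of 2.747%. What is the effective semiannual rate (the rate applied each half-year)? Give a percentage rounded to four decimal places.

1.3642%

The per-half-year rate i satisfies (1 + i)^2 = 1 + 0.02747.
i = 1.02747^(1/2) − 1 = 0.0136419 = 1.3642%.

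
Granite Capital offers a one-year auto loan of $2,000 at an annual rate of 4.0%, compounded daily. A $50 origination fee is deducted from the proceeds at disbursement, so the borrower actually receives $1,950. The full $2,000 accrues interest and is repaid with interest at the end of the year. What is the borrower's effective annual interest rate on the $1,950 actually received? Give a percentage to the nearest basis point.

6.75%

Amount owed after one year: 2,000 × (1 + 0.040/365)^365 = 2,000 × 1.040808 = $2,081.62.
Effective rate on net proceeds: 2,081.62 / 1,950 − 1 = 0.067496 = 6.75%.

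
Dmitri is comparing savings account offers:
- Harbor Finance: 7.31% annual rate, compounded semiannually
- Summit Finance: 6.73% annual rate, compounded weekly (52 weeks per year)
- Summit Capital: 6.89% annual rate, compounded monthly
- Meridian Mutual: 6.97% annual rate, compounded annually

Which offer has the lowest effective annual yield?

Harbor Finance: (1 + 0.0731/2)^2 − 1 = 7.444%
Summit Finance: (1 + 0.0673/52)^52 − 1 = 6.957%
Summit Capital: (1 + 0.0689/12)^12 − 1 = 7.112%
Meridian Mutual: compounded annually, EAR = 6.970%
The lowest effective annual rate is Summit Finance at 6.957%.

Summit Finance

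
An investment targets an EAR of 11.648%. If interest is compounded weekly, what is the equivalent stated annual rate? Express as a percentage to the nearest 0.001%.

(1 + r/52)^52 − 1 = 0.11648, so 1 + r/52 = 1.11648^(1/52).
r/52 = 0.002121, so r = 0.110298 = 11.030%.

11.030%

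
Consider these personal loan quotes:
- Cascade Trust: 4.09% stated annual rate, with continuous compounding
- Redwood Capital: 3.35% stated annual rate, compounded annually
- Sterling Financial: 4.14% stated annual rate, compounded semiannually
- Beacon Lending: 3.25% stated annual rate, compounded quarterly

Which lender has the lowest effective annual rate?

Cascade Trust: e^0.0409 − 1 = 4.175%
Redwood Capital: compounded annually, EAR = 3.350%
Sterling Financial: (1 + 0.0414/2)^2 − 1 = 4.183%
Beacon Lending: (1 + 0.0325/4)^4 − 1 = 3.290%
The lowest effective annual rate is Beacon Lending at 3.290%.

Beacon Lending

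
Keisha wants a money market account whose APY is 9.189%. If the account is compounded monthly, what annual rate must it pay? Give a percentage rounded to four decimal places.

8.8233%

(1 + r/12)^12 − 1 = 0.09189, so 1 + r/12 = 1.09189^(1/12).
r/12 = 0.007353, so r = 0.088233 = 8.8233%.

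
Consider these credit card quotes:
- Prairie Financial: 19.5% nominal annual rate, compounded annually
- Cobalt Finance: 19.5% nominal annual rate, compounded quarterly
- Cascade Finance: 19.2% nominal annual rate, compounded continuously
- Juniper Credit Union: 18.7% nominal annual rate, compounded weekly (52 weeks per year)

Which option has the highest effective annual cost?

Prairie Financial: compounded annually, EAR = 19.500%
Cobalt Finance: (1 + 0.195/4)^4 − 1 = 20.973%
Cascade Finance: e^0.192 − 1 = 21.167%
Juniper Credit Union: (1 + 0.187/52)^52 − 1 = 20.522%
The highest effective annual rate is Cascade Finance at 21.167%.

Cascade Finance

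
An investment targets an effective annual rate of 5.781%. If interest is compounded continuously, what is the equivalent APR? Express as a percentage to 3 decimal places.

5.620%

Continuous: nominal r satisfies e^r − 1 = 0.05781.
r = ln(1 + 0.05781) = ln(1.05781) = 0.056201 = 5.620%.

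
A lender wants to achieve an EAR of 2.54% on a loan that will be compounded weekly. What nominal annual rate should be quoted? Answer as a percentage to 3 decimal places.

2.509%

(1 + r/52)^52 − 1 = 0.0254, so 1 + r/52 = 1.0254^(1/52).
r/52 = 0.000482, so r = 0.025089 = 2.509%.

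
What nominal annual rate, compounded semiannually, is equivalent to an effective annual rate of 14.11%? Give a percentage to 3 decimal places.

(1 + r/2)^2 − 1 = 0.1411, so 1 + r/2 = 1.1411^(1/2).
r/2 = 0.068223, so r = 0.136446 = 13.645%.

13.645%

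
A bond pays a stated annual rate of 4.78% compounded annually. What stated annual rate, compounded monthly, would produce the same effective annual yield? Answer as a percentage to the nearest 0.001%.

4.678%

Compounded annually, EAR = nominal = 0.047800.
Solve (1 + r/12)^12 = 1.047800: r/12 = 1.047800^(1/12) − 1 = 0.003899, so r = 0.046784 = 4.678%.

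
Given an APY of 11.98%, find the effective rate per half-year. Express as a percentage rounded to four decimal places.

The per-half-year rate i satisfies (1 + i)^2 = 1 + 0.1198.
i = 1.1198^(1/2) − 1 = 0.0582060 = 5.8206%.

5.8206%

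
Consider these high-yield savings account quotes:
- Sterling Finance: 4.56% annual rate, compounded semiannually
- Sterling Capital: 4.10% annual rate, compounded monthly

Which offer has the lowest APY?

Sterling Finance: (1 + 0.0456/2)^2 − 1 = 4.612%
Sterling Capital: (1 + 0.0410/12)^12 − 1 = 4.178%
The lowest effective annual rate is Sterling Capital at 4.178%.

Sterling Capital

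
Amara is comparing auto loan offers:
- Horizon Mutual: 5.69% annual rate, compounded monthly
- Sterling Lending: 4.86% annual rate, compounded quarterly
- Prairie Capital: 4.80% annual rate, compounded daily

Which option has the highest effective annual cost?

Horizon Mutual

Horizon Mutual: (1 + 0.0569/12)^12 − 1 = 5.841%
Sterling Lending: (1 + 0.0486/4)^4 − 1 = 4.949%
Prairie Capital: (1 + 0.0480/365)^365 − 1 = 4.917%
The highest effective annual rate is Horizon Mutual at 5.841%.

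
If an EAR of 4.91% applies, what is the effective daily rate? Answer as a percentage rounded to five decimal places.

The per-day rate i satisfies (1 + i)^365 = 1 + 0.0491.
i = 1.0491^(1/365) − 1 = 0.0001313 = 0.01313%.

0.01313%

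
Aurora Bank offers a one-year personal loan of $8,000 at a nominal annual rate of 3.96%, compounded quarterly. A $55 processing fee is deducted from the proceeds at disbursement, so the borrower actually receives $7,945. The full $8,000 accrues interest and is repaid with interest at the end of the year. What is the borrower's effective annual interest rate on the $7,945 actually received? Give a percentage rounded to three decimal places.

Amount owed after one year: 8,000 × (1 + 0.0396/4)^4 = 8,000 × 1.040192 = $8,321.54.
Effective rate on net proceeds: 8,321.54 / 7,945 − 1 = 0.047393 = 4.739%.

4.739%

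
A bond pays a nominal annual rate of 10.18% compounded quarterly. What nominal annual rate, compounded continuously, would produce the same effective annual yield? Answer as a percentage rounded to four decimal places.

10.0526%

EAR = (1 + 0.1018/4)^4 − 1 = 0.105753.
Equivalent continuous rate: r = ln(1 + 0.105753) = 0.100526 = 10.0526%.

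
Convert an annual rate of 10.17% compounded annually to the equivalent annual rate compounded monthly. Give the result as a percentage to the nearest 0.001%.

9.725%

Compounded annually, EAR = nominal = 0.101700.
Solve (1 + r/12)^12 = 1.101700: r/12 = 1.101700^(1/12) − 1 = 0.008104, so r = 0.097246 = 9.725%.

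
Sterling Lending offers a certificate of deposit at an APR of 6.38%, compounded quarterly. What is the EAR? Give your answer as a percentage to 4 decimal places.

EAR = (1 + 0.0638/4)^4 − 1.
= (1 + 0.015950)^4 − 1 = 1.065343 − 1 = 6.5343%.

6.5343%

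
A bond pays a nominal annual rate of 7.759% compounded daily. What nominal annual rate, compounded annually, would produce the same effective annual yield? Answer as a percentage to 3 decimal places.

EAR = (1 + 0.07759/365)^365 − 1 = 0.080671.
Compounded annually, the equivalent nominal rate is the EAR itself: 8.067%.

8.067%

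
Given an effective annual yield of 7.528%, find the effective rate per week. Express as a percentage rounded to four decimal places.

The per-week rate i satisfies (1 + i)^52 = 1 + 0.07528.
i = 1.07528^(1/52) − 1 = 0.0013968 = 0.1397%.

0.1397%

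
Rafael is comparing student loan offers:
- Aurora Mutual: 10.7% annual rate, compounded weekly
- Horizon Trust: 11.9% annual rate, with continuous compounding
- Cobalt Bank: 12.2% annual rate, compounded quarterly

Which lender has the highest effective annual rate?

Aurora Mutual: (1 + 0.107/52)^52 − 1 = 11.281%
Horizon Trust: e^0.119 − 1 = 12.637%
Cobalt Bank: (1 + 0.122/4)^4 − 1 = 12.770%
The highest effective annual rate is Cobalt Bank at 12.770%.

Cobalt Bank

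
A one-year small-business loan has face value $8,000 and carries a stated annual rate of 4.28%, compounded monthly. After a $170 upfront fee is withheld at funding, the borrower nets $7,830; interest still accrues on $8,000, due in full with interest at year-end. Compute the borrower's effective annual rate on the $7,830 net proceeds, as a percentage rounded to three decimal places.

6.631%

Amount owed after one year: 8,000 × (1 + 0.0428/12)^12 = 8,000 × 1.043650 = $8,349.20.
Effective rate on net proceeds: 8,349.20 / 7,830 − 1 = 0.066309 = 6.631%.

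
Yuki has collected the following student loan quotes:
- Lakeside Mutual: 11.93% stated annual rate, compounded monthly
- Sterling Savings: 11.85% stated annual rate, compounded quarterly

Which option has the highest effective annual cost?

Lakeside Mutual

Lakeside Mutual: (1 + 0.1193/12)^12 − 1 = 12.604%
Sterling Savings: (1 + 0.1185/4)^4 − 1 = 12.387%
The highest effective annual rate is Lakeside Mutual at 12.604%.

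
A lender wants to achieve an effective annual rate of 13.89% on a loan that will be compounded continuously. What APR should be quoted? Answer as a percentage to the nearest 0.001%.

Continuous: nominal r satisfies e^r − 1 = 0.1389.
r = ln(1 + 0.1389) = ln(1.1389) = 0.130063 = 13.006%.

13.006%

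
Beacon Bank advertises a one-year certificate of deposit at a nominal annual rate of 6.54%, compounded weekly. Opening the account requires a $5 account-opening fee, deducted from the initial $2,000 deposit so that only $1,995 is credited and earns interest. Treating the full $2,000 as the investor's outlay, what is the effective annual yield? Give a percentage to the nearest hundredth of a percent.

Value after one year: 1,995 × (1 + 0.0654/52)^52 = 1,995 × 1.067542 = $2,129.75.
Effective yield on the $2,000 outlay: 2,129.75 / 2,000 − 1 = 0.064873 = 6.49%.

6.49%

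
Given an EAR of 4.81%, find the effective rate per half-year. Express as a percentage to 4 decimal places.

2.3768%

The per-half-year rate i satisfies (1 + i)^2 = 1 + 0.0481.
i = 1.0481^(1/2) − 1 = 0.0237676 = 2.3768%.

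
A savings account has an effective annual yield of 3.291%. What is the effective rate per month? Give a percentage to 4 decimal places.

0.2702%

The per-month rate i satisfies (1 + i)^12 = 1 + 0.03291.
i = 1.03291^(1/12) − 1 = 0.0027020 = 0.2702%.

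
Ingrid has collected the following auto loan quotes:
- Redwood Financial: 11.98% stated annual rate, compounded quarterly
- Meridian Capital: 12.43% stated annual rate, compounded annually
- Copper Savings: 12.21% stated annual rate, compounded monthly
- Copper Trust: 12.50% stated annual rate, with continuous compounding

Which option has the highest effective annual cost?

Redwood Financial: (1 + 0.1198/4)^4 − 1 = 12.529%
Meridian Capital: compounded annually, EAR = 12.430%
Copper Savings: (1 + 0.1221/12)^12 − 1 = 12.917%
Copper Trust: e^0.1250 − 1 = 13.315%
The highest effective annual rate is Copper Trust at 13.315%.

Copper Trust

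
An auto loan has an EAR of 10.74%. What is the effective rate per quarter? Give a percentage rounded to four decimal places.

The per-quarter rate i satisfies (1 + i)^4 = 1 + 0.1074.
i = 1.1074^(1/4) − 1 = 0.0258317 = 2.5832%.

2.5832%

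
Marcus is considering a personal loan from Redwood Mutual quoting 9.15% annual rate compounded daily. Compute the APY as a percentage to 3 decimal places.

9.580%

EAR = (1 + 0.0915/365)^365 − 1.
= 1.095804 − 1 = 9.580%.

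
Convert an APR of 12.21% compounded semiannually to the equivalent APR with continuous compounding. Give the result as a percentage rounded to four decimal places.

EAR = (1 + 0.1221/2)^2 − 1 = 0.125827.
Equivalent continuous rate: r = ln(1 + 0.125827) = 0.118518 = 11.8518%.

11.8518%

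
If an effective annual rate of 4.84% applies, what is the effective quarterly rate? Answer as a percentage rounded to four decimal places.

The per-quarter rate i satisfies (1 + i)^4 = 1 + 0.0484.
i = 1.0484^(1/4) − 1 = 0.0118864 = 1.1886%.

1.1886%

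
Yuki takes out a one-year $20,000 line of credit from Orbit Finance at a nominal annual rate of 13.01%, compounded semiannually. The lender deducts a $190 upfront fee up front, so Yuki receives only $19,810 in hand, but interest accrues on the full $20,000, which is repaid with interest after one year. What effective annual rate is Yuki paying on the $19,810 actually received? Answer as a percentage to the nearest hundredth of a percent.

Amount owed after one year: 20,000 × (1 + 0.1301/2)^2 = 20,000 × 1.134332 = $22,686.63.
Effective rate on net proceeds: 22,686.63 / 19,810 − 1 = 0.145211 = 14.52%.

14.52%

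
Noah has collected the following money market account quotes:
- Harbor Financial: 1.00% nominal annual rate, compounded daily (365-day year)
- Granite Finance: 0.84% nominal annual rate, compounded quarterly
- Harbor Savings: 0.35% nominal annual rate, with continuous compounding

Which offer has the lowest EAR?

Harbor Financial: (1 + 0.0100/365)^365 − 1 = 1.005%
Granite Finance: (1 + 0.0084/4)^4 − 1 = 0.843%
Harbor Savings: e^0.0035 − 1 = 0.351%
The lowest effective annual rate is Harbor Savings at 0.351%.

Harbor Savings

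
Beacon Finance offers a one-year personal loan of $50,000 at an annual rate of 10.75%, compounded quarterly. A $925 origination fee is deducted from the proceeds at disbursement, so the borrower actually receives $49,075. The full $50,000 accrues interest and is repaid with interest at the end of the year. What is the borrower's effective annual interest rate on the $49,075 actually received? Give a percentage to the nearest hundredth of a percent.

Amount owed after one year: 50,000 × (1 + 0.1075/4)^4 = 50,000 × 1.111912 = $55,595.59.
Effective rate on net proceeds: 55,595.59 / 49,075 − 1 = 0.132870 = 13.29%.

13.29%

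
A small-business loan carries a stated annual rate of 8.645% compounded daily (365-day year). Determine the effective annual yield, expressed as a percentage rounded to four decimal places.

9.0286%

EAR = (1 + 0.08645/365)^365 − 1.
= (1 + 0.000237)^365 − 1 = 1.090286 − 1 = 9.0286%.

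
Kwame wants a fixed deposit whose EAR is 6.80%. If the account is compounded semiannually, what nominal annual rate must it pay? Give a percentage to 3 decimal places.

(1 + r/2)^2 − 1 = 0.0680, so 1 + r/2 = 1.0680^(1/2).
r/2 = 0.033441, so r = 0.066882 = 6.688%.

6.688%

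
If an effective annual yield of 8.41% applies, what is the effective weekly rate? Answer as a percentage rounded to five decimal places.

0.15541%

The per-week rate i satisfies (1 + i)^52 = 1 + 0.0841.
i = 1.0841^(1/52) − 1 = 0.0015541 = 0.15541%.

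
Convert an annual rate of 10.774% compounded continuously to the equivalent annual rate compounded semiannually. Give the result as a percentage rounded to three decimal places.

11.069%

EAR under continuous compounding: e^0.10774 − 1 = 0.113758.
Solve (1 + r/2)^2 = 1.113758: r/2 = 1.113758^(1/2) − 1 = 0.055347, so r = 0.110695 = 11.069%.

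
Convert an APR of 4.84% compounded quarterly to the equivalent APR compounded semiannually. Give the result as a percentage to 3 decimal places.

4.869%

EAR = (1 + 0.0484/4)^4 − 1 = 0.049286.
Solve (1 + r/2)^2 = 1.049286: r/2 = 1.049286^(1/2) − 1 = 0.024346, so r = 0.048693 = 4.869%.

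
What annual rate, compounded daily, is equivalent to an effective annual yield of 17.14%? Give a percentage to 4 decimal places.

15.8234%

(1 + r/365)^365 − 1 = 0.1714, so 1 + r/365 = 1.1714^(1/365).
r/365 = 0.000434, so r = 0.158234 = 15.8234%.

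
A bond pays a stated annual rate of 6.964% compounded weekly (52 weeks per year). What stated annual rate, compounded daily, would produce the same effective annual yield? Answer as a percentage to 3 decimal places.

EAR = (1 + 0.06964/52)^52 − 1 = 0.072072.
Solve (1 + r/365)^365 = 1.072072: r/365 = 1.072072^(1/365) − 1 = 0.000191, so r = 0.069600 = 6.960%.

6.960%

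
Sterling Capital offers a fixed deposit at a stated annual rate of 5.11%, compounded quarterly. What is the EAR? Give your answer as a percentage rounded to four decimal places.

EAR = (1 + 0.0511/4)^4 − 1.
= 1.052088 − 1 = 5.2088%.

5.2088%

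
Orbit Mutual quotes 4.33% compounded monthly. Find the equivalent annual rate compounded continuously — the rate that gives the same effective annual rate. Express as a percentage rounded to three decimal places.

EAR = (1 + 0.0433/12)^12 − 1 = 0.044170.
Equivalent continuous rate: r = ln(1 + 0.044170) = 0.043222 = 4.322%.

4.322%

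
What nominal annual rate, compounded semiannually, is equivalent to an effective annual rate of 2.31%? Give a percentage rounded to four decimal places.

(1 + r/2)^2 − 1 = 0.0231, so 1 + r/2 = 1.0231^(1/2).
r/2 = 0.011484, so r = 0.022968 = 2.2968%.

2.2968%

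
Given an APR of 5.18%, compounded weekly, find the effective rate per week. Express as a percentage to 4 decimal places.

0.0996%

With a nominal annual rate compounded weekly, the periodic rate is the nominal rate divided by 52.
i = 0.0518 / 52 = 0.0009962 = 0.0996%.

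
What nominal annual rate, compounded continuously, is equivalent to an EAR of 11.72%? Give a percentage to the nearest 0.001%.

11.083%

Continuous: nominal r satisfies e^r − 1 = 0.1172.
r = ln(1 + 0.1172) = ln(1.1172) = 0.110826 = 11.083%.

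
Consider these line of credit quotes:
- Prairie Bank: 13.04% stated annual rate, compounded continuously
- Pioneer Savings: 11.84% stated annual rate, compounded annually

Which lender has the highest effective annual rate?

Prairie Bank: e^0.1304 − 1 = 13.928%
Pioneer Savings: compounded annually, EAR = 11.840%
The highest effective annual rate is Prairie Bank at 13.928%.

Prairie Bank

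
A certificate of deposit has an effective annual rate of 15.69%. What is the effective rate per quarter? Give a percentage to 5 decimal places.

3.71079%

The per-quarter rate i satisfies (1 + i)^4 = 1 + 0.1569.
i = 1.1569^(1/4) − 1 = 0.0371079 = 3.71079%.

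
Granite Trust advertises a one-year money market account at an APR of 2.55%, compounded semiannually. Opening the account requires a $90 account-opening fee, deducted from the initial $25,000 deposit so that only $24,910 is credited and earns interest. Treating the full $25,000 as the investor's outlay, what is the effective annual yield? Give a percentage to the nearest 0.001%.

2.197%

Value after one year: 24,910 × (1 + 0.0255/2)^2 = 24,910 × 1.025663 = $25,549.25.
Effective yield on the $25,000 outlay: 25,549.25 / 25,000 − 1 = 0.021970 = 2.197%.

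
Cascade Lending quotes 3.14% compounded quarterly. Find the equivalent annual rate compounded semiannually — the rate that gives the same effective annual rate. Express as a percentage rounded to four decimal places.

EAR = (1 + 0.0314/4)^4 − 1 = 0.031772.
Solve (1 + r/2)^2 = 1.031772: r/2 = 1.031772^(1/2) − 1 = 0.015762, so r = 0.031523 = 3.1523%.

3.1523%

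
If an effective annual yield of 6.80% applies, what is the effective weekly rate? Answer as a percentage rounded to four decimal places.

0.1266%

The per-week rate i satisfies (1 + i)^52 = 1 + 0.0680.
i = 1.0680^(1/52) − 1 = 0.0012659 = 0.1266%.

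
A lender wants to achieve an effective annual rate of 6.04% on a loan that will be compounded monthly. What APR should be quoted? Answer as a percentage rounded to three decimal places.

(1 + r/12)^12 − 1 = 0.0604, so 1 + r/12 = 1.0604^(1/12).
r/12 = 0.004899, so r = 0.058790 = 5.879%.

5.879%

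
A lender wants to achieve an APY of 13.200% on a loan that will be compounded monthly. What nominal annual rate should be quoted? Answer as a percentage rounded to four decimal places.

(1 + r/12)^12 − 1 = 0.13200, so 1 + r/12 = 1.13200^(1/12).
r/12 = 0.010386, so r = 0.124629 = 12.4629%.

12.4629%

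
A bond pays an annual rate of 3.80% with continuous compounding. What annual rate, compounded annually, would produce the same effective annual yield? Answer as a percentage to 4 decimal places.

EAR under continuous compounding: e^0.0380 − 1 = 0.038731.
Compounded annually, the equivalent nominal rate is the EAR itself: 3.8731%.

3.8731%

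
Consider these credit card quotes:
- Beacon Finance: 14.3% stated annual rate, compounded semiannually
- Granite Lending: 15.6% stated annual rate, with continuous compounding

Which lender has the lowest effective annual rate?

Beacon Finance: (1 + 0.143/2)^2 − 1 = 14.811%
Granite Lending: e^0.156 − 1 = 16.883%
The lowest effective annual rate is Beacon Finance at 14.811%.

Beacon Finance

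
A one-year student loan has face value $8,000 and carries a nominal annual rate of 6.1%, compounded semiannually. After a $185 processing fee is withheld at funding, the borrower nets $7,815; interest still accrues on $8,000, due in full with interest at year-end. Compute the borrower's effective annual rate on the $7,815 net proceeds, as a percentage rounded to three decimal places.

8.707%

Amount owed after one year: 8,000 × (1 + 0.061/2)^2 = 8,000 × 1.061930 = $8,495.44.
Effective rate on net proceeds: 8,495.44 / 7,815 − 1 = 0.087069 = 8.707%.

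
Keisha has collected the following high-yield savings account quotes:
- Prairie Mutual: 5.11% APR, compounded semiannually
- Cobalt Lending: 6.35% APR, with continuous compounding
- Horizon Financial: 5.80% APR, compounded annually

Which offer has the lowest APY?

Prairie Mutual: (1 + 0.0511/2)^2 − 1 = 5.175%
Cobalt Lending: e^0.0635 − 1 = 6.556%
Horizon Financial: compounded annually, EAR = 5.800%
The lowest effective annual rate is Prairie Mutual at 5.175%.

Prairie Mutual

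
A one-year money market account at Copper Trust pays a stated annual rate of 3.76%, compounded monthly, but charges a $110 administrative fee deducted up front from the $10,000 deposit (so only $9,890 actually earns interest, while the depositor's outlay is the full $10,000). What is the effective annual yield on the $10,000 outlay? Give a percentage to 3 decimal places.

2.683%

Value after one year: 9,890 × (1 + 0.0376/12)^12 = 9,890 × 1.038255 = $10,268.34.
Effective yield on the $10,000 outlay: 10,268.34 / 10,000 − 1 = 0.026834 = 2.683%.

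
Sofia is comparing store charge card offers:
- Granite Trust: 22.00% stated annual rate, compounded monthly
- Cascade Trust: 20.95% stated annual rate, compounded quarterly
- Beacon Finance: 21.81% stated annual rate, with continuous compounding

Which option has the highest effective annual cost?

Granite Trust: (1 + 0.2200/12)^12 − 1 = 24.360%
Cascade Trust: (1 + 0.2095/4)^4 − 1 = 22.654%
Beacon Finance: e^0.2181 − 1 = 24.371%
The highest effective annual rate is Beacon Finance at 24.371%.

Beacon Finance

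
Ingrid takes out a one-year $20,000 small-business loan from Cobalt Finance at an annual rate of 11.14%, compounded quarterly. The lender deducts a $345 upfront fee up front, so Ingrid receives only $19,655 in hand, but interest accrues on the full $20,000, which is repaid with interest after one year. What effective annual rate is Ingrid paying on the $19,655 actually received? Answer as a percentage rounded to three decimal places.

13.573%

Amount owed after one year: 20,000 × (1 + 0.1114/4)^4 = 20,000 × 1.116141 = $22,322.81.
Effective rate on net proceeds: 22,322.81 / 19,655 − 1 = 0.135732 = 13.573%.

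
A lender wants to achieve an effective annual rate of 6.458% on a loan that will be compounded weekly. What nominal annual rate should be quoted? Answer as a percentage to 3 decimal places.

6.262%

(1 + r/52)^52 − 1 = 0.06458, so 1 + r/52 = 1.06458^(1/52).
r/52 = 0.001204, so r = 0.062618 = 6.262%.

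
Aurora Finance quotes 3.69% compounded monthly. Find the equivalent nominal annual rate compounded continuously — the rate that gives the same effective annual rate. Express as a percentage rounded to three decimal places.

EAR = (1 + 0.0369/12)^12 − 1 = 0.037531.
Equivalent continuous rate: r = ln(1 + 0.037531) = 0.036843 = 3.684%.

3.684%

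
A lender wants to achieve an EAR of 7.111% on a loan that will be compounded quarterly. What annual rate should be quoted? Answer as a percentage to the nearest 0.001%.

(1 + r/4)^4 − 1 = 0.07111, so 1 + r/4 = 1.07111^(1/4).
r/4 = 0.017322, so r = 0.069289 = 6.929%.

6.929%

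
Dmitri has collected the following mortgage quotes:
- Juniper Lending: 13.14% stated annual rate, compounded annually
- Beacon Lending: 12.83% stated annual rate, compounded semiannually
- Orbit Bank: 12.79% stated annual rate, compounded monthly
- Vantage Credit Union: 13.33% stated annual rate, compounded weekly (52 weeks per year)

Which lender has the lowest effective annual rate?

Juniper Lending: compounded annually, EAR = 13.140%
Beacon Lending: (1 + 0.1283/2)^2 − 1 = 13.242%
Orbit Bank: (1 + 0.1279/12)^12 − 1 = 13.567%
Vantage Credit Union: (1 + 0.1333/52)^52 − 1 = 14.240%
The lowest effective annual rate is Juniper Lending at 13.140%.

Juniper Lending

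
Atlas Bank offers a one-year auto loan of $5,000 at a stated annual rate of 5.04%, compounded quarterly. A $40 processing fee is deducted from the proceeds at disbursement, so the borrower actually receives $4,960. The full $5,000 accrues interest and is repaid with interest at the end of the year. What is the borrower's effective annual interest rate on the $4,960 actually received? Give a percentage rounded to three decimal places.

5.984%

Amount owed after one year: 5,000 × (1 + 0.0504/4)^4 = 5,000 × 1.051361 = $5,256.80.
Effective rate on net proceeds: 5,256.80 / 4,960 − 1 = 0.059839 = 5.984%.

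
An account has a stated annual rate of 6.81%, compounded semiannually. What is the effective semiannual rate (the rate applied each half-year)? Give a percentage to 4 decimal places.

With a nominal annual rate compounded semiannually, the periodic rate is the nominal rate divided by 2.
i = 0.0681 / 2 = 0.0340500 = 3.4050%.

3.4050%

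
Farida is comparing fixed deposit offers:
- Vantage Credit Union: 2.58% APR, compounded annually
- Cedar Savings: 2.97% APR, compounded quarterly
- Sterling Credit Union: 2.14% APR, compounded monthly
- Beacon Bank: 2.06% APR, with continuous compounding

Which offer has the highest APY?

Vantage Credit Union: compounded annually, EAR = 2.580%
Cedar Savings: (1 + 0.0297/4)^4 − 1 = 3.003%
Sterling Credit Union: (1 + 0.0214/12)^12 − 1 = 2.161%
Beacon Bank: e^0.0206 − 1 = 2.081%
The highest effective annual rate is Cedar Savings at 3.003%.

Cedar Savings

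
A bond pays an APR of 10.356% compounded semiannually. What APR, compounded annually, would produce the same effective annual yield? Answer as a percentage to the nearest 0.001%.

10.624%

EAR = (1 + 0.10356/2)^2 − 1 = 0.106241.
Compounded annually, the equivalent nominal rate is the EAR itself: 10.624%.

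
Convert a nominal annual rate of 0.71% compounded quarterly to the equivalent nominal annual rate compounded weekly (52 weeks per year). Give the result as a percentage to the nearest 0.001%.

EAR = (1 + 0.0071/4)^4 − 1 = 0.007119.
Solve (1 + r/52)^52 = 1.007119: r/52 = 1.007119^(1/52) − 1 = 0.000136, so r = 0.007094 = 0.709%.

0.709%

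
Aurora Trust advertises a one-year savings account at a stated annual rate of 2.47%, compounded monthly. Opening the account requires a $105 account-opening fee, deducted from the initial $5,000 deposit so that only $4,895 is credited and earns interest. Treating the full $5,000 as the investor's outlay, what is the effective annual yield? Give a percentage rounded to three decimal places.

0.346%

Value after one year: 4,895 × (1 + 0.0247/12)^12 = 4,895 × 1.024982 = $5,017.28.
Effective yield on the $5,000 outlay: 5,017.28 / 5,000 − 1 = 0.003457 = 0.346%.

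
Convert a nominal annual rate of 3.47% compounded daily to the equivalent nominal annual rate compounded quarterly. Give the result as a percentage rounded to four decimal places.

3.4849%

EAR = (1 + 0.0347/365)^365 − 1 = 0.035307.
Solve (1 + r/4)^4 = 1.035307: r/4 = 1.035307^(1/4) − 1 = 0.008712, so r = 0.034849 = 3.4849%.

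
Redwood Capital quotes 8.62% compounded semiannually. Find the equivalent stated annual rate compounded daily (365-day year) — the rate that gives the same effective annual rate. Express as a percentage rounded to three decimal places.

EAR = (1 + 0.0862/2)^2 − 1 = 0.088058.
Solve (1 + r/365)^365 = 1.088058: r/365 = 1.088058^(1/365) − 1 = 0.000231, so r = 0.084404 = 8.440%.

8.440%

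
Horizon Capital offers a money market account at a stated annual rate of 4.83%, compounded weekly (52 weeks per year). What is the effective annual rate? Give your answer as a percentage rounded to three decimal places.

4.946%

EAR = (1 + 0.0483/52)^52 − 1.
= 1.049462 − 1 = 4.946%.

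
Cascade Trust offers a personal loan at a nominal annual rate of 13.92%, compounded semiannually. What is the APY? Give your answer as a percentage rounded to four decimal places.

EAR = (1 + 0.1392/2)^2 − 1.
= (1 + 0.069600)^2 − 1 = 1.144044 − 1 = 14.4044%.

14.4044%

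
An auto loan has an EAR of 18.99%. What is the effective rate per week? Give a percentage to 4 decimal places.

The per-week rate i satisfies (1 + i)^52 = 1 + 0.1899.
i = 1.1899^(1/52) − 1 = 0.0033492 = 0.3349%.

0.3349%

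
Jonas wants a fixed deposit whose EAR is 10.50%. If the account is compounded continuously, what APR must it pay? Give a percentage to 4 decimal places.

9.9845%

Continuous: nominal r satisfies e^r − 1 = 0.1050.
r = ln(1 + 0.1050) = ln(1.1050) = 0.099845 = 9.9845%.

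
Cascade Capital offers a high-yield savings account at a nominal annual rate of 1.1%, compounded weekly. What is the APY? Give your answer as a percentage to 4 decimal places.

EAR = (1 + 0.011/52)^52 − 1.
= 1.011060 − 1 = 1.1060%.

1.1060%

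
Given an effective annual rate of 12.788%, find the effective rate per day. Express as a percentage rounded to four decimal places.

The per-day rate i satisfies (1 + i)^365 = 1 + 0.12788.
i = 1.12788^(1/365) − 1 = 0.0003298 = 0.0330%.

0.0330%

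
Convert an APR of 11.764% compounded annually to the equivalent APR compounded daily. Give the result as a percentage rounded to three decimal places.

11.124%

Compounded annually, EAR = nominal = 0.117640.
Solve (1 + r/365)^365 = 1.117640: r/365 = 1.117640^(1/365) − 1 = 0.000305, so r = 0.111236 = 11.124%.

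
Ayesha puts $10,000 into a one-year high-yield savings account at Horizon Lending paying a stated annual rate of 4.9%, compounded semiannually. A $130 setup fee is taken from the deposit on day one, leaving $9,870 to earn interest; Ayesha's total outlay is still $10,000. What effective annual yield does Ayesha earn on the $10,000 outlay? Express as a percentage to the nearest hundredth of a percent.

3.60%

Value after one year: 9,870 × (1 + 0.049/2)^2 = 9,870 × 1.049600 = $10,359.55.
Effective yield on the $10,000 outlay: 10,359.55 / 10,000 − 1 = 0.035955 = 3.60%.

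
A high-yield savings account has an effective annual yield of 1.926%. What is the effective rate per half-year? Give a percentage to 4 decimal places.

The per-half-year rate i satisfies (1 + i)^2 = 1 + 0.01926.
i = 1.01926^(1/2) − 1 = 0.0095841 = 0.9584%.

0.9584%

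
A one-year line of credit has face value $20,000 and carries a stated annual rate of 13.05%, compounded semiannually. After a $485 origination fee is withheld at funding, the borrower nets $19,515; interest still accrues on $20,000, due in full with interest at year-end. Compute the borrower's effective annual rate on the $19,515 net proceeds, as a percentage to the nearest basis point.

Amount owed after one year: 20,000 × (1 + 0.1305/2)^2 = 20,000 × 1.134758 = $22,695.15.
Effective rate on net proceeds: 22,695.15 / 19,515 − 1 = 0.162959 = 16.30%.

16.30%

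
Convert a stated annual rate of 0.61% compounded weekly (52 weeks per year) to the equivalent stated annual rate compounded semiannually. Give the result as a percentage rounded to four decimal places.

0.6109%

EAR = (1 + 0.0061/52)^52 − 1 = 0.006118.
Solve (1 + r/2)^2 = 1.006118: r/2 = 1.006118^(1/2) − 1 = 0.003054, so r = 0.006109 = 0.6109%.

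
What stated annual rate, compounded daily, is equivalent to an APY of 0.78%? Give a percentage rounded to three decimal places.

(1 + r/365)^365 − 1 = 0.0078, so 1 + r/365 = 1.0078^(1/365).
r/365 = 0.000021, so r = 0.007770 = 0.777%.

0.777%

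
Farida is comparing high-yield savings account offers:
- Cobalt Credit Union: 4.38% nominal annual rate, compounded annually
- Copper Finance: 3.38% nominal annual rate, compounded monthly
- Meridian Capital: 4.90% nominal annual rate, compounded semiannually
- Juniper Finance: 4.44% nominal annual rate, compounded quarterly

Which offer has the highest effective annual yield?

Meridian Capital

Cobalt Credit Union: compounded annually, EAR = 4.380%
Copper Finance: (1 + 0.0338/12)^12 − 1 = 3.433%
Meridian Capital: (1 + 0.0490/2)^2 − 1 = 4.960%
Juniper Finance: (1 + 0.0444/4)^4 − 1 = 4.514%
The highest effective annual rate is Meridian Capital at 4.960%.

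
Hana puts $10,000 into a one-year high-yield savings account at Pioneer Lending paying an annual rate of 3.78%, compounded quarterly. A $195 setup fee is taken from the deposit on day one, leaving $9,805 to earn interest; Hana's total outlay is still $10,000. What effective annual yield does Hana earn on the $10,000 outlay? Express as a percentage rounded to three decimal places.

1.809%

Value after one year: 9,805 × (1 + 0.0378/4)^4 = 9,805 × 1.038339 = $10,180.92.
Effective yield on the $10,000 outlay: 10,180.92 / 10,000 − 1 = 0.018092 = 1.809%.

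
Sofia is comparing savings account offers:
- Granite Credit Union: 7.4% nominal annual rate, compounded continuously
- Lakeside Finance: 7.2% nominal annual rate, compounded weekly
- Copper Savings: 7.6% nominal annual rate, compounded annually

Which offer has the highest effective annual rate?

Granite Credit Union: e^0.074 − 1 = 7.681%
Lakeside Finance: (1 + 0.072/52)^52 − 1 = 7.460%
Copper Savings: compounded annually, EAR = 7.600%
The highest effective annual rate is Granite Credit Union at 7.681%.

Granite Credit Union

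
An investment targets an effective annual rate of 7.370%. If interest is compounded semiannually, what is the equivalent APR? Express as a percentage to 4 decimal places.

(1 + r/2)^2 − 1 = 0.07370, so 1 + r/2 = 1.07370^(1/2).
r/2 = 0.036195, so r = 0.072390 = 7.2390%.

7.2390%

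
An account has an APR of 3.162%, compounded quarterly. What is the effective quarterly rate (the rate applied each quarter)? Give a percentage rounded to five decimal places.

With a nominal annual rate compounded quarterly, the periodic rate is the nominal rate divided by 4.
i = 0.03162 / 4 = 0.0079050 = 0.79050%.

0.79050%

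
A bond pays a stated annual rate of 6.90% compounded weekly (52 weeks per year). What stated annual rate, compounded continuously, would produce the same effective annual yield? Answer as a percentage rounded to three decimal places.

EAR = (1 + 0.0690/52)^52 − 1 = 0.071387.
Equivalent continuous rate: r = ln(1 + 0.071387) = 0.068954 = 6.895%.

6.895%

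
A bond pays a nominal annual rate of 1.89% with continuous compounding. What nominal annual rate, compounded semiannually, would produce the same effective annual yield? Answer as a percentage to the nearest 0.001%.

1.899%

EAR under continuous compounding: e^0.0189 − 1 = 0.019080.
Solve (1 + r/2)^2 = 1.019080: r/2 = 1.019080^(1/2) − 1 = 0.009495, so r = 0.018990 = 1.899%.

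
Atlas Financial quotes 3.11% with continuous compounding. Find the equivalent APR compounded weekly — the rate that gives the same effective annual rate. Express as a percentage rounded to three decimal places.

EAR under continuous compounding: e^0.0311 − 1 = 0.031589.
Solve (1 + r/52)^52 = 1.031589: r/52 = 1.031589^(1/52) − 1 = 0.000598, so r = 0.031109 = 3.111%.

3.111%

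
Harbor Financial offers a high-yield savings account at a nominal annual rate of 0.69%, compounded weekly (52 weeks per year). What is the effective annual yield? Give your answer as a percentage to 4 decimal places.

0.6923%

EAR = (1 + 0.0069/52)^52 − 1.
= (1 + 0.000133)^52 − 1 = 1.006923 − 1 = 0.6923%.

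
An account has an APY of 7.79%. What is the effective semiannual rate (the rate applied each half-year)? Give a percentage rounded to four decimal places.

3.8220%

The per-half-year rate i satisfies (1 + i)^2 = 1 + 0.0779.
i = 1.0779^(1/2) − 1 = 0.0382196 = 3.8220%.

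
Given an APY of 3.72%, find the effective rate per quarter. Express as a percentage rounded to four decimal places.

The per-quarter rate i satisfies (1 + i)^4 = 1 + 0.0372.
i = 1.0372^(1/4) − 1 = 0.0091730 = 0.9173%.

0.9173%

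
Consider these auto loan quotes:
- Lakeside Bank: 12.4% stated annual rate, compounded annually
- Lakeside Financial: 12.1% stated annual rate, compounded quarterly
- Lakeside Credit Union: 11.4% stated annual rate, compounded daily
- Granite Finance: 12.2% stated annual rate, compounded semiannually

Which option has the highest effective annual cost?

Lakeside Bank: compounded annually, EAR = 12.400%
Lakeside Financial: (1 + 0.121/4)^4 − 1 = 12.660%
Lakeside Credit Union: (1 + 0.114/365)^365 − 1 = 12.073%
Granite Finance: (1 + 0.122/2)^2 − 1 = 12.572%
The highest effective annual rate is Lakeside Financial at 12.660%.

Lakeside Financial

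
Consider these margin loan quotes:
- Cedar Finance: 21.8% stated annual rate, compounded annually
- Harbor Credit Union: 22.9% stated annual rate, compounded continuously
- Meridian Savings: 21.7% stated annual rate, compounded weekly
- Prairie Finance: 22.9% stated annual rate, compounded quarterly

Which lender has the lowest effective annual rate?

Cedar Finance

Cedar Finance: compounded annually, EAR = 21.800%
Harbor Credit Union: e^0.229 − 1 = 25.734%
Meridian Savings: (1 + 0.217/52)^52 − 1 = 24.178%
Prairie Finance: (1 + 0.229/4)^4 − 1 = 24.943%
The lowest effective annual rate is Cedar Finance at 21.800%.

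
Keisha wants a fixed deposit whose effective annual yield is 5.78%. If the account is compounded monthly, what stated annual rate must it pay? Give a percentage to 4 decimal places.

(1 + r/12)^12 − 1 = 0.0578, so 1 + r/12 = 1.0578^(1/12).
r/12 = 0.004694, so r = 0.056323 = 5.6323%.

5.6323%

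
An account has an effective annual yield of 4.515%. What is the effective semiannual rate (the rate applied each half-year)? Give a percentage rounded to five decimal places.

The per-half-year rate i satisfies (1 + i)^2 = 1 + 0.04515.
i = 1.04515^(1/2) − 1 = 0.0223258 = 2.23258%.

2.23258%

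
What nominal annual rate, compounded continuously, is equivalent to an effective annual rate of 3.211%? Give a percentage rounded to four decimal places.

Continuous: nominal r satisfies e^r − 1 = 0.03211.
r = ln(1 + 0.03211) = ln(1.03211) = 0.031605 = 3.1605%.

3.1605%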